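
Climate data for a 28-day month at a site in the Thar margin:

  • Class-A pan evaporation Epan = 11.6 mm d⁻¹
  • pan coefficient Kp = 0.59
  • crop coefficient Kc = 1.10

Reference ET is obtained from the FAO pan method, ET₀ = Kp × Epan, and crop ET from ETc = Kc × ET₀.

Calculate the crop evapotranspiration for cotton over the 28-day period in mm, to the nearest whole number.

ET₀ = 0.59 × 11.6 = 6.8440 mm/d
ETc = Kc × ET₀ = 1.10 × 6.8440 = 7.5284 mm/d
Over 28 days: 7.5284 × 28 = 210.795 mm

211 mm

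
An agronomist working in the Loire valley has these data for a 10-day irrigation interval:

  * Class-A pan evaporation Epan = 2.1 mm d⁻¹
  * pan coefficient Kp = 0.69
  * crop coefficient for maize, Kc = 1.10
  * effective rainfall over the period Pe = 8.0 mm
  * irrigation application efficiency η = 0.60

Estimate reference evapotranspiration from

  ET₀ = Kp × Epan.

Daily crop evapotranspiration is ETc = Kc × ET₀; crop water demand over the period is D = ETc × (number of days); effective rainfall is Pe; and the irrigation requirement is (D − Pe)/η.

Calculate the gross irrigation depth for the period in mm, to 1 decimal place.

ET₀ = 0.69 × 2.1 = 1.4490 mm/d
ETc = Kc × ET₀ = 1.10 × 1.4490 = 1.5939 mm/d
Crop demand D = ETc × 10 d = 1.5939 × 10 = 15.939 mm
D − Pe = 15.939 − 8.0 = 7.939 mm
Gross irrigation = 7.939 / 0.60 = 13.232 mm

13.2 mm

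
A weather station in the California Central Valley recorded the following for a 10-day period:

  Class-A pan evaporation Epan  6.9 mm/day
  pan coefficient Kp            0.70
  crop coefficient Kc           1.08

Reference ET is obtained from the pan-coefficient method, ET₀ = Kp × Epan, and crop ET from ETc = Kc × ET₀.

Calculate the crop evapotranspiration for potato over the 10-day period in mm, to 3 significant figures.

ET₀ = 0.70 × 6.9 = 4.8300 mm/d
ETc = Kc × ET₀ = 1.08 × 4.8300 = 5.2164 mm/d
Over 10 days: 5.2164 × 10 = 52.164 mm

52.2 mm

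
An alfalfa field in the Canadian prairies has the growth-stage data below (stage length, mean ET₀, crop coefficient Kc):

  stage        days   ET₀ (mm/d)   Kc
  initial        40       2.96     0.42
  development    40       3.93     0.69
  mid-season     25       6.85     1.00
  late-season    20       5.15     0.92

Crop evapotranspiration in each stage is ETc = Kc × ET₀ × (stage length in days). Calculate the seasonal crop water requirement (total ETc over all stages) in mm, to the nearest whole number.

initial: 0.42 × 2.96 × 40 = 49.73 mm
development: 0.69 × 3.93 × 40 = 108.47 mm
mid-season: 1.00 × 6.85 × 25 = 171.25 mm
late-season: 0.92 × 5.15 × 20 = 94.76 mm
Seasonal total = 424.21 mm

424 mm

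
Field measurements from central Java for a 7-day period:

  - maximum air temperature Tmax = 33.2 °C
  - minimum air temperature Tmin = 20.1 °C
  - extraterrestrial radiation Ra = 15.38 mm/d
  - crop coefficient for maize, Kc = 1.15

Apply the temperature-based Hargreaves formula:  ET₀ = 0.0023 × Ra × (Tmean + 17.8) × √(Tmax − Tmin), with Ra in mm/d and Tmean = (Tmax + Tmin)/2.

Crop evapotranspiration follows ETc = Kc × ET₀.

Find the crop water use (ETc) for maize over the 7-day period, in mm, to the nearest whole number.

Tmean = (33.2 + 20.1)/2 = 26.65 °C
ET₀ = 0.0023 × 15.38 × (26.65 + 17.8) × √13.1 = 0.0023 × 15.38 × 44.45 × 3.6194 = 5.6911 mm/d
ETc = Kc × ET₀ = 1.15 × 5.6911 = 6.5448 mm/d
Over 7 days: 6.5448 × 7 = 45.814 mm

46 mm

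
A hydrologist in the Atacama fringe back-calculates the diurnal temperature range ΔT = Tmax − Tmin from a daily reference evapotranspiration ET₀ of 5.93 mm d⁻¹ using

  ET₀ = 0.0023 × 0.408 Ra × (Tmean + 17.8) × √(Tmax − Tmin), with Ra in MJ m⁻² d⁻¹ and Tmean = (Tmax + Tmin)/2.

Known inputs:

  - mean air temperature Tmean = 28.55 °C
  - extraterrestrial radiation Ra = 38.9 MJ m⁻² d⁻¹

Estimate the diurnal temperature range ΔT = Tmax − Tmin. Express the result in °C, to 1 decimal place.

12.3 °C

√ΔT = ET₀ / [0.0023 × 0.408 × Ra × (Tmean+17.8)] = 5.93 / (0.0023 × 15.8712 × 46.35) = 3.5048
ΔT = 3.5048² = 12.284 °C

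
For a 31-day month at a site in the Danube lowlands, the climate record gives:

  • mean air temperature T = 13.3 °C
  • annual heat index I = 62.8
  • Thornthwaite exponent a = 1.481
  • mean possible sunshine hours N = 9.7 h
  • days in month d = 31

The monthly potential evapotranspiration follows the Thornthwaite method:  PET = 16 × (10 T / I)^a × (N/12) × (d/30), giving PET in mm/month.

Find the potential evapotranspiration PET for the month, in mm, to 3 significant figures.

10T/I = 10 × 13.3 / 62.8 = 2.1178
(10T/I)^a = 2.1178^1.481 = 3.0383
Uncorrected PET = 16 × 3.0383 = 48.613 mm
Correction = (N/12)(d/30) = (9.7/12)(31/30) = 0.8353
PET = 48.613 × 0.8353 = 40.606 mm/month

40.6 mm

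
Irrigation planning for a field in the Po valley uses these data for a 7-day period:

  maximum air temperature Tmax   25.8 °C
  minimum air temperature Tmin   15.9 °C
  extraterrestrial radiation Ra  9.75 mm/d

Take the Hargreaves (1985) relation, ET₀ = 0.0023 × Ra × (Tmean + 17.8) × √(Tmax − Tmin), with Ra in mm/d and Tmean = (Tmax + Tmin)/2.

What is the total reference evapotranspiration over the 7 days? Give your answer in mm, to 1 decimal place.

Tmean = (25.8 + 15.9)/2 = 20.85 °C
ET₀ = 0.0023 × 9.75 × (20.85 + 17.8) × √9.9 = 0.0023 × 9.75 × 38.65 × 3.1464 = 2.7271 mm/d
Over 7 days: 2.7271 × 7 = 19.090 mm

19.1 mm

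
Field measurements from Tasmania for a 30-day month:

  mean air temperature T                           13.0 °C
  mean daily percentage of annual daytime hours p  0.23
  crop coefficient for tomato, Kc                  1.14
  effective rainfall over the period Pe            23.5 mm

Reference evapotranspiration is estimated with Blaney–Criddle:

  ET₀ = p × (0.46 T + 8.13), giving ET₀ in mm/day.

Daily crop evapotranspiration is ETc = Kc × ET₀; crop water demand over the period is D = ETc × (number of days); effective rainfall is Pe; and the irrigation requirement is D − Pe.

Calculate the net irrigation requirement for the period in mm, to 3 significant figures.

87.5 mm

ET₀ = 0.23 × (0.46 × 13.0 + 8.13) = 0.23 × 14.110 = 3.2453 mm/d
ETc = Kc × ET₀ = 1.14 × 3.2453 = 3.6996 mm/d
Crop demand D = ETc × 30 d = 3.6996 × 30 = 110.988 mm
D − Pe = 110.988 − 23.5 = 87.488 mm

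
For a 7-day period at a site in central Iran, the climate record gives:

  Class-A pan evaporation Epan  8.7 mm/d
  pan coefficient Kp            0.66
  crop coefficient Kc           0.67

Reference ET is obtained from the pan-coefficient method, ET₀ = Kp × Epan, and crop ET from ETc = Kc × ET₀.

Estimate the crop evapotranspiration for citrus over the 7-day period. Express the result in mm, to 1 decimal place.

ET₀ = 0.66 × 8.7 = 5.7420 mm/d
ETc = Kc × ET₀ = 0.67 × 5.7420 = 3.8471 mm/d
Over 7 days: 3.8471 × 7 = 26.930 mm

26.9 mm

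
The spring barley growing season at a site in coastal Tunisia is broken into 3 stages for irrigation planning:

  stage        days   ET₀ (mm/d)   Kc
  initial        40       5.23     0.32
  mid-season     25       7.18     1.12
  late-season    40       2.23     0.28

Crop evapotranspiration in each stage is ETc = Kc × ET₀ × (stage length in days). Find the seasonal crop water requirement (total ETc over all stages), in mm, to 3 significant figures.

293 mm

initial: 0.32 × 5.23 × 40 = 66.94 mm
mid-season: 1.12 × 7.18 × 25 = 201.04 mm
late-season: 0.28 × 2.23 × 40 = 24.98 mm
Seasonal total = 292.96 mm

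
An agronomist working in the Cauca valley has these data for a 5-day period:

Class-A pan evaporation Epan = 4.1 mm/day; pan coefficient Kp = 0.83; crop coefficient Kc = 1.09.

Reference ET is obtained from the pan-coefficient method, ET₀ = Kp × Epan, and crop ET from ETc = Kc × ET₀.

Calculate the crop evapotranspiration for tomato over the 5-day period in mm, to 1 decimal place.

ET₀ = 0.83 × 4.1 = 3.4030 mm/d
ETc = Kc × ET₀ = 1.09 × 3.4030 = 3.7093 mm/d
Over 5 days: 3.7093 × 5 = 18.547 mm

18.5 mm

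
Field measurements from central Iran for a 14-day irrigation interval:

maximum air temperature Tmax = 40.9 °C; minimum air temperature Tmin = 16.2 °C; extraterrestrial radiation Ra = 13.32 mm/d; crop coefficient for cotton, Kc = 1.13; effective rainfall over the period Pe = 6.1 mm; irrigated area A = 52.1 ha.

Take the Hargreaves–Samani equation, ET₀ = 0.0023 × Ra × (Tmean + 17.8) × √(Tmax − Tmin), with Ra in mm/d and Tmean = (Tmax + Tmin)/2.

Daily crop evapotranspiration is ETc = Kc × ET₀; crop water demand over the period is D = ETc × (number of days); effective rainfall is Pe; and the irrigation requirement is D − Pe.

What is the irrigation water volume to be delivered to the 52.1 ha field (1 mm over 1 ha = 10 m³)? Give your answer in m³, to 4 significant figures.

54990 m³

Tmean = (40.9 + 16.2)/2 = 28.55 °C
ET₀ = 0.0023 × 13.32 × (28.55 + 17.8) × √24.7 = 0.0023 × 13.32 × 46.35 × 4.9699 = 7.0572 mm/d
ETc = Kc × ET₀ = 1.13 × 7.0572 = 7.9746 mm/d
Crop demand D = ETc × 14 d = 7.9746 × 14 = 111.644 mm
D − Pe = 111.644 − 6.1 = 105.544 mm
Volume = 105.544 mm × 52.1 ha × 10 = 54988.4 m³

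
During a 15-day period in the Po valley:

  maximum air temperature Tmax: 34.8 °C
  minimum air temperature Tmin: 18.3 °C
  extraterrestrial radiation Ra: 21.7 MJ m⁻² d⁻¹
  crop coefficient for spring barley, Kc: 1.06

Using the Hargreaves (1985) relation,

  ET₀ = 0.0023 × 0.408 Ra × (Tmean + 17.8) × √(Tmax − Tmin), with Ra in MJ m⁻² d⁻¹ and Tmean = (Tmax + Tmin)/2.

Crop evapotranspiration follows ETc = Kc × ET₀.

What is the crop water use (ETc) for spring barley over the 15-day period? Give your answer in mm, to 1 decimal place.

58.3 mm

Tmean = (34.8 + 18.3)/2 = 26.55 °C
0.408 Ra = 0.408 × 21.7 = 8.8536 mm/d equivalent
ET₀ = 0.0023 × 8.8536 × (26.55 + 17.8) × √16.5 = 0.0023 × 8.8536 × 44.35 × 4.0620 = 3.6684 mm/d
ETc = Kc × ET₀ = 1.06 × 3.6684 = 3.8885 mm/d
Over 15 days: 3.8885 × 15 = 58.328 mm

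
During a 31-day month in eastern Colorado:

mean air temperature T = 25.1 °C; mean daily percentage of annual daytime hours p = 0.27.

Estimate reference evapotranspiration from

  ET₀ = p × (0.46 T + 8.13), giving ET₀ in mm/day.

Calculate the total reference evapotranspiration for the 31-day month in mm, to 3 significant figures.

165 mm

ET₀ = 0.27 × (0.46 × 25.1 + 8.13) = 0.27 × 19.676 = 5.3125 mm/d
Monthly total = 5.3125 × 31 = 164.688 mm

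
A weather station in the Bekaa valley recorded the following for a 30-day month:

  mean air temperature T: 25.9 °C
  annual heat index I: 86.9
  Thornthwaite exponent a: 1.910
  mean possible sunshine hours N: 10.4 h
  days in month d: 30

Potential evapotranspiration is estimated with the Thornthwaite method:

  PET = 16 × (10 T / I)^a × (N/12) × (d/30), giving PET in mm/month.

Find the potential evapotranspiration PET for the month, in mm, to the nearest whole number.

10T/I = 10 × 25.9 / 86.9 = 2.9804
(10T/I)^a = 2.9804^1.910 = 8.0513
Uncorrected PET = 16 × 8.0513 = 128.821 mm
Correction = (N/12)(d/30) = (10.4/12)(30/30) = 0.8667
PET = 128.821 × 0.8667 = 111.649 mm/month

112 mm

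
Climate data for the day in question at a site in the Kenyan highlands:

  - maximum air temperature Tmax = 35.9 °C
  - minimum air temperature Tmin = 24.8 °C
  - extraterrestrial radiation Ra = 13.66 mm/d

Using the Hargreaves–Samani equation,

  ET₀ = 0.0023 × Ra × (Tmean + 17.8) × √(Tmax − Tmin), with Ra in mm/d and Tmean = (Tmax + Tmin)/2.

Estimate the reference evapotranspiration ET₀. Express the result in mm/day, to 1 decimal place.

Tmean = (35.9 + 24.8)/2 = 30.35 °C
ET₀ = 0.0023 × 13.66 × (30.35 + 17.8) × √11.1 = 0.0023 × 13.66 × 48.15 × 3.3317 = 5.0401 mm/d

5.0 mm/day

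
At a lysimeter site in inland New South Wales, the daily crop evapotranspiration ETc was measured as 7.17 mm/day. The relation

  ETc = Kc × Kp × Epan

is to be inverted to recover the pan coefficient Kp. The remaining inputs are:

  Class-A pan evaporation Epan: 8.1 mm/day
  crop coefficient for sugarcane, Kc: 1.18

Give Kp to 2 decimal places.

0.75

ETc = Kc × Kp × Epan  ⇒  Kp = ETc / (Kc × Epan)
Kp = 7.17 / (1.18 × 8.1) = 7.17 / 9.558 = 0.7502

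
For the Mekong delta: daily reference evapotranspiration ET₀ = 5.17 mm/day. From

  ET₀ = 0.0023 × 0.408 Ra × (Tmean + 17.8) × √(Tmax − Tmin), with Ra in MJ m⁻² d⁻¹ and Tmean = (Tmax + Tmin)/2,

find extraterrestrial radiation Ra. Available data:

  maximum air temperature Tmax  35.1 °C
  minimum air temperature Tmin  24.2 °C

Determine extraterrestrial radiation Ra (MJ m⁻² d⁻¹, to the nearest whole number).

35 MJ m⁻² d⁻¹

Tmean = (35.1+24.2)/2 = 29.65 °C; ΔT = 10.9
Ra = ET₀ / [0.0023 × 0.408 × (Tmean+17.8) × √ΔT]
   = 5.17 / (0.0023 × 0.408 × 47.45 × 3.3015) = 35.169 MJ m⁻² d⁻¹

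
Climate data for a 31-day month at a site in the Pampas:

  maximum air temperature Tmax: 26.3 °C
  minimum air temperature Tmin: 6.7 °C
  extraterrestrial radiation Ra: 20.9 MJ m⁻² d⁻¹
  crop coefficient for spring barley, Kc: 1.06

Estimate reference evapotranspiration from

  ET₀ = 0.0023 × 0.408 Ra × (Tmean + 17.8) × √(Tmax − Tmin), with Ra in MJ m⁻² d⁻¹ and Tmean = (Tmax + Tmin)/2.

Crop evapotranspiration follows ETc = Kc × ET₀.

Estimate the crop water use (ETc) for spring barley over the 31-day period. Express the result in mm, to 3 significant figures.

Tmean = (26.3 + 6.7)/2 = 16.50 °C
0.408 Ra = 0.408 × 20.9 = 8.5272 mm/d equivalent
ET₀ = 0.0023 × 8.5272 × (16.50 + 17.8) × √19.6 = 0.0023 × 8.5272 × 34.30 × 4.4272 = 2.9782 mm/d
ETc = Kc × ET₀ = 1.06 × 2.9782 = 3.1569 mm/d
Over 31 days: 3.1569 × 31 = 97.864 mm

97.9 mm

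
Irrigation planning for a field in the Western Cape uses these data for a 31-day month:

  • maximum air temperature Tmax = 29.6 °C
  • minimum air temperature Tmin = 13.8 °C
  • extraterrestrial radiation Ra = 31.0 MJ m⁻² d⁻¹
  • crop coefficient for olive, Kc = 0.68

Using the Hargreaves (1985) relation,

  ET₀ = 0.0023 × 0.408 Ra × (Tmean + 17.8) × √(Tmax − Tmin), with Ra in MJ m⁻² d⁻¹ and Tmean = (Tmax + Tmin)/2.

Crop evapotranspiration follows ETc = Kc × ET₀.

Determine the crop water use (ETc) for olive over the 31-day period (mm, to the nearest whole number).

Tmean = (29.6 + 13.8)/2 = 21.70 °C
0.408 Ra = 0.408 × 31.0 = 12.6480 mm/d equivalent
ET₀ = 0.0023 × 12.6480 × (21.70 + 17.8) × √15.8 = 0.0023 × 12.6480 × 39.50 × 3.9749 = 4.5674 mm/d
ETc = Kc × ET₀ = 0.68 × 4.5674 = 3.1058 mm/d
Over 31 days: 3.1058 × 31 = 96.280 mm

96 mm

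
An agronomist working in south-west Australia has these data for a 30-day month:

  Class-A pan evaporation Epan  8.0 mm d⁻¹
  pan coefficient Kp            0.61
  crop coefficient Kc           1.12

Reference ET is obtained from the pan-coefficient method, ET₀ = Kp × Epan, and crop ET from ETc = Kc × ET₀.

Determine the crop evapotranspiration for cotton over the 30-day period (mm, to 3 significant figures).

ET₀ = 0.61 × 8.0 = 4.8800 mm/d
ETc = Kc × ET₀ = 1.12 × 4.8800 = 5.4656 mm/d
Over 30 days: 5.4656 × 30 = 163.968 mm

164 mm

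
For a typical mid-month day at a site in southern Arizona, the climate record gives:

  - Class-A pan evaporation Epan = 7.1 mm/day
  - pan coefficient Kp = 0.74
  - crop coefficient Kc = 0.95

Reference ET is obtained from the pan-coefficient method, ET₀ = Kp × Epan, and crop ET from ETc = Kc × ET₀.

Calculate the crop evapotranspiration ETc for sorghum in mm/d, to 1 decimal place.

ET₀ = 0.74 × 7.1 = 5.2540 mm/d
ETc = Kc × ET₀ = 0.95 × 5.2540 = 4.9913 mm/d

5.0 mm/d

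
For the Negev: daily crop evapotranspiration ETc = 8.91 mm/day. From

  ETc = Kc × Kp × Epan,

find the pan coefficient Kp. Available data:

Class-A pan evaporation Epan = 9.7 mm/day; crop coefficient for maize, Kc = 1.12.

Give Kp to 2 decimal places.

ETc = Kc × Kp × Epan  ⇒  Kp = ETc / (Kc × Epan)
Kp = 8.91 / (1.12 × 9.7) = 8.91 / 10.864 = 0.8201

0.82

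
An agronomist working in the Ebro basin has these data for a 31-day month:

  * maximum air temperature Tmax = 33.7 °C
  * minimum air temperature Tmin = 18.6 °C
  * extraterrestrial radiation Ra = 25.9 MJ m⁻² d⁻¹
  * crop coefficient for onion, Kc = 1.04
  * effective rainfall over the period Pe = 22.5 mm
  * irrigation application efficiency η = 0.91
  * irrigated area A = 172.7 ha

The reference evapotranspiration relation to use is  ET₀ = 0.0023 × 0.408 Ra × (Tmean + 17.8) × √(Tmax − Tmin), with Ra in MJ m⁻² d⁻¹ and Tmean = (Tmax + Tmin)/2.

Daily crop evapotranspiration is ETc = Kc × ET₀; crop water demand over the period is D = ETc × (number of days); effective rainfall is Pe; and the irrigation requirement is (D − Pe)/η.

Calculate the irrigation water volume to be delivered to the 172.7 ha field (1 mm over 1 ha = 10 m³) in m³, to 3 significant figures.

211000 m³

Tmean = (33.7 + 18.6)/2 = 26.15 °C
0.408 Ra = 0.408 × 25.9 = 10.5672 mm/d equivalent
ET₀ = 0.0023 × 10.5672 × (26.15 + 17.8) × √15.1 = 0.0023 × 10.5672 × 43.95 × 3.8859 = 4.1509 mm/d
ETc = Kc × ET₀ = 1.04 × 4.1509 = 4.3169 mm/d
Crop demand D = ETc × 31 d = 4.3169 × 31 = 133.824 mm
D − Pe = 133.824 − 22.5 = 111.324 mm
Gross irrigation = 111.324 / 0.91 = 122.334 mm
Volume = 122.334 mm × 172.7 ha × 10 = 211270.8 m³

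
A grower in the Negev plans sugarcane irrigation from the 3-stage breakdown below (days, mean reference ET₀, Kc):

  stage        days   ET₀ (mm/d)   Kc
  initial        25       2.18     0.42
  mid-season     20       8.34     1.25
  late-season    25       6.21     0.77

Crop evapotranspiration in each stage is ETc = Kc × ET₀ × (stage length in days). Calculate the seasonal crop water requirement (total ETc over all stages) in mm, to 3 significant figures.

initial: 0.42 × 2.18 × 25 = 22.89 mm
mid-season: 1.25 × 8.34 × 20 = 208.50 mm
late-season: 0.77 × 6.21 × 25 = 119.54 mm
Seasonal total = 350.93 mm

351 mm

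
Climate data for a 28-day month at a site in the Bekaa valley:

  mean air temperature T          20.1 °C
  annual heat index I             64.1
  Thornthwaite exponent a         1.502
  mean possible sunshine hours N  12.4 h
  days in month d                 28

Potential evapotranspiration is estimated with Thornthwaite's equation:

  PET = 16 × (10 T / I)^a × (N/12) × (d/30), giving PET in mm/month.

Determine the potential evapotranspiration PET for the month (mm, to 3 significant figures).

85.9 mm

10T/I = 10 × 20.1 / 64.1 = 3.1357
(10T/I)^a = 3.1357^1.502 = 5.5654
Uncorrected PET = 16 × 5.5654 = 89.046 mm
Correction = (N/12)(d/30) = (12.4/12)(28/30) = 0.9644
PET = 89.046 × 0.9644 = 85.876 mm/month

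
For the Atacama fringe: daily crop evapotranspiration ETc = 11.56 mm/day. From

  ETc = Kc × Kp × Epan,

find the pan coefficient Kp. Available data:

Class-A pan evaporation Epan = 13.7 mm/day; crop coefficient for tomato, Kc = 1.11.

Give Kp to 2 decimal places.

0.76

ETc = Kc × Kp × Epan  ⇒  Kp = ETc / (Kc × Epan)
Kp = 11.56 / (1.11 × 13.7) = 11.56 / 15.207 = 0.7602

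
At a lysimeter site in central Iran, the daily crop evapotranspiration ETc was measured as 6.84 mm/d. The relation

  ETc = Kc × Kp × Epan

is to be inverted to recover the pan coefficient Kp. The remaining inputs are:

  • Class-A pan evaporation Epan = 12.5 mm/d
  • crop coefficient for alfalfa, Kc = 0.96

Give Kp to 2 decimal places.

0.57

ETc = Kc × Kp × Epan  ⇒  Kp = ETc / (Kc × Epan)
Kp = 6.84 / (0.96 × 12.5) = 6.84 / 12.000 = 0.5700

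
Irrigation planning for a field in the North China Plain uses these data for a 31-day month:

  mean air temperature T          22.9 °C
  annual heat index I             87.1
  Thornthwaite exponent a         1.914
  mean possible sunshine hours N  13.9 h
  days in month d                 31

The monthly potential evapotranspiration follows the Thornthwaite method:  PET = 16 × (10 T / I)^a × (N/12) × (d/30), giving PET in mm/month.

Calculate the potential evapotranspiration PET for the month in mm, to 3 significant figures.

122 mm

10T/I = 10 × 22.9 / 87.1 = 2.6292
(10T/I)^a = 2.6292^1.914 = 6.3612
Uncorrected PET = 16 × 6.3612 = 101.779 mm
Correction = (N/12)(d/30) = (13.9/12)(31/30) = 1.1969
PET = 101.779 × 1.1969 = 121.819 mm/month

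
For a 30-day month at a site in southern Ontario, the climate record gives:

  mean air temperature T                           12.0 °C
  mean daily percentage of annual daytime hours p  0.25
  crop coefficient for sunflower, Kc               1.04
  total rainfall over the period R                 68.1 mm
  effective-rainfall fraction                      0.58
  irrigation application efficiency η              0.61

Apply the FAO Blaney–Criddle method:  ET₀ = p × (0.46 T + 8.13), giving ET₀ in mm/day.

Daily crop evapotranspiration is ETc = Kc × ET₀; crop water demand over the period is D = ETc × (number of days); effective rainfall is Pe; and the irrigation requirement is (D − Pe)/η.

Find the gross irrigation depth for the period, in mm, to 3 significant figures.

ET₀ = 0.25 × (0.46 × 12.0 + 8.13) = 0.25 × 13.650 = 3.4125 mm/d
ETc = Kc × ET₀ = 1.04 × 3.4125 = 3.5490 mm/d
Crop demand D = ETc × 30 d = 3.5490 × 30 = 106.470 mm
Pe = 0.58 × 68.1 = 39.498 mm
D − Pe = 106.470 − 39.498 = 66.972 mm
Gross irrigation = 66.972 / 0.61 = 109.790 mm

110 mm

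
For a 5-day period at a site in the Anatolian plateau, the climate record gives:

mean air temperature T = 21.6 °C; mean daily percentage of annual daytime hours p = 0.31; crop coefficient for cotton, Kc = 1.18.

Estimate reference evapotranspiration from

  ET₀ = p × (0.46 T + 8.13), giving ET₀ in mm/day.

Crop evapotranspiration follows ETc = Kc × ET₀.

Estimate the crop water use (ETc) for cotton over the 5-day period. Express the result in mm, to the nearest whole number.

33 mm

ET₀ = 0.31 × (0.46 × 21.6 + 8.13) = 0.31 × 18.066 = 5.6005 mm/d
ETc = Kc × ET₀ = 1.18 × 5.6005 = 6.6086 mm/d
Over 5 days: 6.6086 × 5 = 33.043 mm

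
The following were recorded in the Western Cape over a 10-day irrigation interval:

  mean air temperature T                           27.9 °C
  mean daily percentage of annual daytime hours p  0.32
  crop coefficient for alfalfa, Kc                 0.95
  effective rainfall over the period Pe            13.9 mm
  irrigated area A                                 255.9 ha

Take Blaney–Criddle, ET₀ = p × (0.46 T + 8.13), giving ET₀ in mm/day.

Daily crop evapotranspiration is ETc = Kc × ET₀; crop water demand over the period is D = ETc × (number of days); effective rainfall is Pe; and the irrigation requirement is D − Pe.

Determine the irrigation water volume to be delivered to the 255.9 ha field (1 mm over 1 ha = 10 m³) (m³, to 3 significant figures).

128000 m³

ET₀ = 0.32 × (0.46 × 27.9 + 8.13) = 0.32 × 20.964 = 6.7085 mm/d
ETc = Kc × ET₀ = 0.95 × 6.7085 = 6.3731 mm/d
Crop demand D = ETc × 10 d = 6.3731 × 10 = 63.731 mm
D − Pe = 63.731 − 13.9 = 49.831 mm
Volume = 49.831 mm × 255.9 ha × 10 = 127517.5 m³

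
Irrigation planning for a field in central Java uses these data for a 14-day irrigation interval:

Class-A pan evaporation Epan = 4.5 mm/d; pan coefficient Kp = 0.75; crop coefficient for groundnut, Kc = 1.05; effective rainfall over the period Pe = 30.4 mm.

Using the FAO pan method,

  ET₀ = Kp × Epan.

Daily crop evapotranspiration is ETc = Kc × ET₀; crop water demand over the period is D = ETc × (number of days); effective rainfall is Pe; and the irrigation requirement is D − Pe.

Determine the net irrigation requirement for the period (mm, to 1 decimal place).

ET₀ = 0.75 × 4.5 = 3.3750 mm/d
ETc = Kc × ET₀ = 1.05 × 3.3750 = 3.5438 mm/d
Crop demand D = ETc × 14 d = 3.5438 × 14 = 49.613 mm
D − Pe = 49.613 − 30.4 = 19.213 mm

19.2 mm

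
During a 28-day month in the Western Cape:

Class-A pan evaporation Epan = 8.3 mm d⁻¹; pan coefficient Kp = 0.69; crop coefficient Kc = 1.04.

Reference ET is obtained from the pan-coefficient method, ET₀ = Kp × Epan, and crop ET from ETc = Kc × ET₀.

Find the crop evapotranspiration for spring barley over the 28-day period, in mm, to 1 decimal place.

ET₀ = 0.69 × 8.3 = 5.7270 mm/d
ETc = Kc × ET₀ = 1.04 × 5.7270 = 5.9561 mm/d
Over 28 days: 5.9561 × 28 = 166.771 mm

166.8 mm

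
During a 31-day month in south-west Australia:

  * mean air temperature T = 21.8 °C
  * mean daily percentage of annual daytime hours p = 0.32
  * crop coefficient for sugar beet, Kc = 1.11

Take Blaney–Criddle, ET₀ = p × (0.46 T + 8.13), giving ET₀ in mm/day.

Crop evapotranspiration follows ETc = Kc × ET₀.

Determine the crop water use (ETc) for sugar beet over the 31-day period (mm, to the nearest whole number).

ET₀ = 0.32 × (0.46 × 21.8 + 8.13) = 0.32 × 18.158 = 5.8106 mm/d
ETc = Kc × ET₀ = 1.11 × 5.8106 = 6.4498 mm/d
Over 31 days: 6.4498 × 31 = 199.944 mm

200 mm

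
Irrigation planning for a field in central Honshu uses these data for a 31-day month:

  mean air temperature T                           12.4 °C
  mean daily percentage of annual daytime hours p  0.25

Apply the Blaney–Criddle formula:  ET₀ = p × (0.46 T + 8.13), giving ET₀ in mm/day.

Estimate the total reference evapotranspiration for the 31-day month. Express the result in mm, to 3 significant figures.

ET₀ = 0.25 × (0.46 × 12.4 + 8.13) = 0.25 × 13.834 = 3.4585 mm/d
Monthly total = 3.4585 × 31 = 107.214 mm

107 mm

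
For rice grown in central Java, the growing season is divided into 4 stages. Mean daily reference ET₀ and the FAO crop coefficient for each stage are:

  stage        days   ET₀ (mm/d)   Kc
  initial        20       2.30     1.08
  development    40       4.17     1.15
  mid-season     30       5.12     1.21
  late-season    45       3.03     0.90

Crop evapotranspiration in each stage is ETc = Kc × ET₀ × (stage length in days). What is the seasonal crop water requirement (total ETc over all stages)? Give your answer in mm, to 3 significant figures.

initial: 1.08 × 2.30 × 20 = 49.68 mm
development: 1.15 × 4.17 × 40 = 191.82 mm
mid-season: 1.21 × 5.12 × 30 = 185.86 mm
late-season: 0.90 × 3.03 × 45 = 122.72 mm
Seasonal total = 550.08 mm

550 mm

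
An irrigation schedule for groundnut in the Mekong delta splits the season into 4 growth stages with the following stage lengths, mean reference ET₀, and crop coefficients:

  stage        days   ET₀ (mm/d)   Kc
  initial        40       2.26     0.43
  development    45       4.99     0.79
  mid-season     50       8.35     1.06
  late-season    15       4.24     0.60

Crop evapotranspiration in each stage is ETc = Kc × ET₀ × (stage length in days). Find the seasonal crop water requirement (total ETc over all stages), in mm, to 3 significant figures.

initial: 0.43 × 2.26 × 40 = 38.87 mm
development: 0.79 × 4.99 × 45 = 177.39 mm
mid-season: 1.06 × 8.35 × 50 = 442.55 mm
late-season: 0.60 × 4.24 × 15 = 38.16 mm
Seasonal total = 696.97 mm

697 mm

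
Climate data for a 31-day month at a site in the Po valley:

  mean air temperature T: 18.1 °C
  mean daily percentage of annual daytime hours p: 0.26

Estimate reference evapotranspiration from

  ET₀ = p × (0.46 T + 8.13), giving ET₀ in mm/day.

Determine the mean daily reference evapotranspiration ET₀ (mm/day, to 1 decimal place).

ET₀ = 0.26 × (0.46 × 18.1 + 8.13) = 0.26 × 16.456 = 4.2786 mm/d

4.3 mm/day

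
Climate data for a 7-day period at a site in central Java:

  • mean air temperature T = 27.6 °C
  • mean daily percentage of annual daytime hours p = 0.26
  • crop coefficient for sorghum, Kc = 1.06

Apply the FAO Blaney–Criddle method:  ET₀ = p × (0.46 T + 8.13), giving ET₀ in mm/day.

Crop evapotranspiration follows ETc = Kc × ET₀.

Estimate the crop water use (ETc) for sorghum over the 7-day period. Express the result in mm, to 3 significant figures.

ET₀ = 0.26 × (0.46 × 27.6 + 8.13) = 0.26 × 20.826 = 5.4148 mm/d
ETc = Kc × ET₀ = 1.06 × 5.4148 = 5.7397 mm/d
Over 7 days: 5.7397 × 7 = 40.178 mm

40.2 mm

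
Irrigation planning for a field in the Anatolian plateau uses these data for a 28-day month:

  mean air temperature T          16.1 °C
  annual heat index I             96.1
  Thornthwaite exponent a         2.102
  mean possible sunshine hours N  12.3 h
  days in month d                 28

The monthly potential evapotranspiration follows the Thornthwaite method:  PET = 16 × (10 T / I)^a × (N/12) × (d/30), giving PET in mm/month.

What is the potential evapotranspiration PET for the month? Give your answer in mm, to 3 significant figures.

45.3 mm

10T/I = 10 × 16.1 / 96.1 = 1.6753
(10T/I)^a = 1.6753^2.102 = 2.9583
Uncorrected PET = 16 × 2.9583 = 47.333 mm
Correction = (N/12)(d/30) = (12.3/12)(28/30) = 0.9567
PET = 47.333 × 0.9567 = 45.283 mm/month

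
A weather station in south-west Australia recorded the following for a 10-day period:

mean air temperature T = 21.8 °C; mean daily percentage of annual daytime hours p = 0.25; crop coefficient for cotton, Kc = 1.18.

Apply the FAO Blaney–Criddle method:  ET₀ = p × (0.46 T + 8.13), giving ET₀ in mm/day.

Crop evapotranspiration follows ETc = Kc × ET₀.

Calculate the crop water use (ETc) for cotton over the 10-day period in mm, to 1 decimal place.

ET₀ = 0.25 × (0.46 × 21.8 + 8.13) = 0.25 × 18.158 = 4.5395 mm/d
ETc = Kc × ET₀ = 1.18 × 4.5395 = 5.3566 mm/d
Over 10 days: 5.3566 × 10 = 53.566 mm

53.6 mm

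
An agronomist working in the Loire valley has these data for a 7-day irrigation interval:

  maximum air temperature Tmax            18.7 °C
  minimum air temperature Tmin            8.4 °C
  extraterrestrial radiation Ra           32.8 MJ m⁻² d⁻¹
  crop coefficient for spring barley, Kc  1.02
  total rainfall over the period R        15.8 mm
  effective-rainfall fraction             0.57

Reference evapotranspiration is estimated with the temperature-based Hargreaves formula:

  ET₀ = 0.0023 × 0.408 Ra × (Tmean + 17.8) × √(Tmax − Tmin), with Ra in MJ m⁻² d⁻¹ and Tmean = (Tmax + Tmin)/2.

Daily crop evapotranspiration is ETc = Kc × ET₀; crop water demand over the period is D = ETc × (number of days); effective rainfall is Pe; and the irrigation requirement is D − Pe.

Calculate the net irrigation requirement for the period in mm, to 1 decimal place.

Tmean = (18.7 + 8.4)/2 = 13.55 °C
0.408 Ra = 0.408 × 32.8 = 13.3824 mm/d equivalent
ET₀ = 0.0023 × 13.3824 × (13.55 + 17.8) × √10.3 = 0.0023 × 13.3824 × 31.35 × 3.2094 = 3.0969 mm/d
ETc = Kc × ET₀ = 1.02 × 3.0969 = 3.1588 mm/d
Crop demand D = ETc × 7 d = 3.1588 × 7 = 22.112 mm
Pe = 0.57 × 15.8 = 9.006 mm
D − Pe = 22.112 − 9.006 = 13.106 mm

13.1 mm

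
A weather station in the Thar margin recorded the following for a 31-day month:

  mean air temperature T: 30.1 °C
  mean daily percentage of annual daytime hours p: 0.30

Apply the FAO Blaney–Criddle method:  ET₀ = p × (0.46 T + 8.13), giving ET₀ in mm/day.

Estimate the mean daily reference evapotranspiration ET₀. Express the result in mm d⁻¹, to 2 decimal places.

6.59 mm d⁻¹

ET₀ = 0.30 × (0.46 × 30.1 + 8.13) = 0.30 × 21.976 = 6.5928 mm/d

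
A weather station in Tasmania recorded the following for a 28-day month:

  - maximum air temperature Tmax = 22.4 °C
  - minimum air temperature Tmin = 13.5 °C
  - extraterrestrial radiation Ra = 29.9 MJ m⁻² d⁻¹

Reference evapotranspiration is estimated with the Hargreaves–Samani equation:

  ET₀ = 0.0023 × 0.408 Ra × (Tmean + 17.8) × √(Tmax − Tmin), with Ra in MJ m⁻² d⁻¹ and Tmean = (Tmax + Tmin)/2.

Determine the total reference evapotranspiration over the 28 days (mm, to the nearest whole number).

84 mm

Tmean = (22.4 + 13.5)/2 = 17.95 °C
0.408 Ra = 0.408 × 29.9 = 12.1992 mm/d equivalent
ET₀ = 0.0023 × 12.1992 × (17.95 + 17.8) × √8.9 = 0.0023 × 12.1992 × 35.75 × 2.9833 = 2.9925 mm/d
Over 28 days: 2.9925 × 28 = 83.790 mm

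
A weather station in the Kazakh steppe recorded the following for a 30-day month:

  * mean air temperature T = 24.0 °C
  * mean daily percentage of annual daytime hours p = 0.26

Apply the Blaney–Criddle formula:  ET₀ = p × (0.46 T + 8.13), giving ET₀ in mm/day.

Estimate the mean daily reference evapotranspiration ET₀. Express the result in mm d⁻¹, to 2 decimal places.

4.98 mm d⁻¹

ET₀ = 0.26 × (0.46 × 24.0 + 8.13) = 0.26 × 19.170 = 4.9842 mm/d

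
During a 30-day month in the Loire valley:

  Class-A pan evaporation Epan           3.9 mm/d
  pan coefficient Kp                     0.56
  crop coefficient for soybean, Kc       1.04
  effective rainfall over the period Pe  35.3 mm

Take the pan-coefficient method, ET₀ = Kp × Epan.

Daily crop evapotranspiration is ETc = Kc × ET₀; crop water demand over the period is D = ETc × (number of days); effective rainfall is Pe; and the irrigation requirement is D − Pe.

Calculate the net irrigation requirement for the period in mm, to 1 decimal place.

32.8 mm

ET₀ = 0.56 × 3.9 = 2.1840 mm/d
ETc = Kc × ET₀ = 1.04 × 2.1840 = 2.2714 mm/d
Crop demand D = ETc × 30 d = 2.2714 × 30 = 68.142 mm
D − Pe = 68.142 − 35.3 = 32.842 mm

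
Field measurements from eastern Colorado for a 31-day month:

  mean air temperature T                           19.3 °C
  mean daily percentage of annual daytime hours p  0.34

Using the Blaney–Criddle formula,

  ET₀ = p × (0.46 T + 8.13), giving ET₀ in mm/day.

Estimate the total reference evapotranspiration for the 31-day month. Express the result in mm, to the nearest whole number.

179 mm

ET₀ = 0.34 × (0.46 × 19.3 + 8.13) = 0.34 × 17.008 = 5.7827 mm/d
Monthly total = 5.7827 × 31 = 179.264 mm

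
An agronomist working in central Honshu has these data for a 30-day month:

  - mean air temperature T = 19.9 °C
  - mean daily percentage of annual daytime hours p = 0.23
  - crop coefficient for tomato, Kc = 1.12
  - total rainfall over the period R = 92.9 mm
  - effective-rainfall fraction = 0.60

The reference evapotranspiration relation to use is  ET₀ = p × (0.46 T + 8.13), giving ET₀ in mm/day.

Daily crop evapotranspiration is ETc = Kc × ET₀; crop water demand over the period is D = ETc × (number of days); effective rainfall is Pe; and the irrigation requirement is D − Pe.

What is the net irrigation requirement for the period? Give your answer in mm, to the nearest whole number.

78 mm

ET₀ = 0.23 × (0.46 × 19.9 + 8.13) = 0.23 × 17.284 = 3.9753 mm/d
ETc = Kc × ET₀ = 1.12 × 3.9753 = 4.4523 mm/d
Crop demand D = ETc × 30 d = 4.4523 × 30 = 133.569 mm
Pe = 0.60 × 92.9 = 55.740 mm
D − Pe = 133.569 − 55.740 = 77.829 mm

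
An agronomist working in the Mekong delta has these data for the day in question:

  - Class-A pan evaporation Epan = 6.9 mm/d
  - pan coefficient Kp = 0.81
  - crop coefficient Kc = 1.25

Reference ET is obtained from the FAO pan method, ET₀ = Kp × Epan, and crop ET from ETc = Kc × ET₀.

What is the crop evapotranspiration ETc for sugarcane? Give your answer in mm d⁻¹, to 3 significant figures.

6.99 mm d⁻¹

ET₀ = 0.81 × 6.9 = 5.5890 mm/d
ETc = Kc × ET₀ = 1.25 × 5.5890 = 6.9863 mm/d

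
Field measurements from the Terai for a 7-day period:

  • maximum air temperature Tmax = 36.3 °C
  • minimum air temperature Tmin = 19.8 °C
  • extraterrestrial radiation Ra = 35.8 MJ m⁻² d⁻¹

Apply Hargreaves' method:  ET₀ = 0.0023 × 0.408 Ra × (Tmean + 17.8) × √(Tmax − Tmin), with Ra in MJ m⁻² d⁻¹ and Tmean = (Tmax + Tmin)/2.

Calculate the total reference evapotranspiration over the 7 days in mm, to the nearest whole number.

Tmean = (36.3 + 19.8)/2 = 28.05 °C
0.408 Ra = 0.408 × 35.8 = 14.6064 mm/d equivalent
ET₀ = 0.0023 × 14.6064 × (28.05 + 17.8) × √16.5 = 0.0023 × 14.6064 × 45.85 × 4.0620 = 6.2568 mm/d
Over 7 days: 6.2568 × 7 = 43.798 mm

44 mm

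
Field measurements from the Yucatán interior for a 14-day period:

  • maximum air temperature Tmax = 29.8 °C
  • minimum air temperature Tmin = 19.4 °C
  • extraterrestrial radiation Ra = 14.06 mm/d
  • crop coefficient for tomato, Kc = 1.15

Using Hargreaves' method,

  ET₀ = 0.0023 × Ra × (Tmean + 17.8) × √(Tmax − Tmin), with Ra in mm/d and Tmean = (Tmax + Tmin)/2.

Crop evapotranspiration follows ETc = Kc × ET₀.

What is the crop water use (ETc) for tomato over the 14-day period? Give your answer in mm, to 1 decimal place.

71.2 mm

Tmean = (29.8 + 19.4)/2 = 24.60 °C
ET₀ = 0.0023 × 14.06 × (24.60 + 17.8) × √10.4 = 0.0023 × 14.06 × 42.40 × 3.2249 = 4.4218 mm/d
ETc = Kc × ET₀ = 1.15 × 4.4218 = 5.0851 mm/d
Over 14 days: 5.0851 × 14 = 71.191 mm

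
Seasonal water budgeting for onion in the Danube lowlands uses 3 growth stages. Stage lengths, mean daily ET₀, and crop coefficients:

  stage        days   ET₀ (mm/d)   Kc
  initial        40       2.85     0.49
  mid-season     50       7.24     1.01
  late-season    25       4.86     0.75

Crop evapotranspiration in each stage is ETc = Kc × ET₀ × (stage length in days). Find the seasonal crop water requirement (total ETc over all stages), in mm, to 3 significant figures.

initial: 0.49 × 2.85 × 40 = 55.86 mm
mid-season: 1.01 × 7.24 × 50 = 365.62 mm
late-season: 0.75 × 4.86 × 25 = 91.13 mm
Seasonal total = 512.61 mm

513 mm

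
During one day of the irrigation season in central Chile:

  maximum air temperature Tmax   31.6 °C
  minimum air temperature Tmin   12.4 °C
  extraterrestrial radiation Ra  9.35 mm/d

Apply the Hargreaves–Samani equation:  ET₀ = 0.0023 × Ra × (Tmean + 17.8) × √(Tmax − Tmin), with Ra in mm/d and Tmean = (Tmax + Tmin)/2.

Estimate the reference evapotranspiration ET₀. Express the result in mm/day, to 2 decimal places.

3.75 mm/day

Tmean = (31.6 + 12.4)/2 = 22.00 °C
ET₀ = 0.0023 × 9.35 × (22.00 + 17.8) × √19.2 = 0.0023 × 9.35 × 39.80 × 4.3818 = 3.7504 mm/d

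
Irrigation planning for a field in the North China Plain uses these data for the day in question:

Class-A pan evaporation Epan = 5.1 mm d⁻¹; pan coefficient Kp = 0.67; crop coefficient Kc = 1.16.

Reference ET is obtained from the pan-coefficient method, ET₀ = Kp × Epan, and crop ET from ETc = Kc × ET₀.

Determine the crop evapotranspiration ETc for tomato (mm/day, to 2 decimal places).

3.96 mm/day

ET₀ = 0.67 × 5.1 = 3.4170 mm/d
ETc = Kc × ET₀ = 1.16 × 3.4170 = 3.9637 mm/d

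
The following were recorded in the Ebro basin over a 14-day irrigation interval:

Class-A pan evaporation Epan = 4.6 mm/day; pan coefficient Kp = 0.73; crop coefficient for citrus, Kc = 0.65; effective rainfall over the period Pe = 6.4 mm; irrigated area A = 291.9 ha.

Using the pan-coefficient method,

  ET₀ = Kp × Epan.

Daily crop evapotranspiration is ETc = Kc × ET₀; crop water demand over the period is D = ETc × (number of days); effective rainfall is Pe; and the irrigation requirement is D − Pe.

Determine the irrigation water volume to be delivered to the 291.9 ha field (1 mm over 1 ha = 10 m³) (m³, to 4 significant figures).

70520 m³

ET₀ = 0.73 × 4.6 = 3.3580 mm/d
ETc = Kc × ET₀ = 0.65 × 3.3580 = 2.1827 mm/d
Crop demand D = ETc × 14 d = 2.1827 × 14 = 30.558 mm
D − Pe = 30.558 − 6.4 = 24.158 mm
Volume = 24.158 mm × 291.9 ha × 10 = 70517.2 m³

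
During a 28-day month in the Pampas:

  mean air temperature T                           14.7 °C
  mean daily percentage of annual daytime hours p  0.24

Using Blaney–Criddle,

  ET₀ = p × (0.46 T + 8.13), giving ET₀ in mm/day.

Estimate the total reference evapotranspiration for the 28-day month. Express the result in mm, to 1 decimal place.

ET₀ = 0.24 × (0.46 × 14.7 + 8.13) = 0.24 × 14.892 = 3.5741 mm/d
Monthly total = 3.5741 × 28 = 100.075 mm

100.1 mm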